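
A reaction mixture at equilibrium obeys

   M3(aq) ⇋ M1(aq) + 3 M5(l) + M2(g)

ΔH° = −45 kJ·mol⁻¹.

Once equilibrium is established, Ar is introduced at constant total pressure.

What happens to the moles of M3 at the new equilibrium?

decreases

Adding inert gas at constant total pressure expands the volume and lowers every reacting partial pressure. With Δn_gas = 1 − 0 = +1, Q moves away from K toward the side with fewer gas moles, so the system shifts toward the side with more gas moles — to the right.
The net shift is to the right. M3 is a reactant, so its amount decreases.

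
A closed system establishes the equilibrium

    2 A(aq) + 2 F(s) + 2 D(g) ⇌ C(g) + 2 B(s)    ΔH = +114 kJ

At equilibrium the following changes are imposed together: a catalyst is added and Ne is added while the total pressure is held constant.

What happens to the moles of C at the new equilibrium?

A catalyst speeds both forward and reverse rates equally; it changes neither Q nor K — no shift from this change.
Adding inert gas at constant total pressure expands the volume and lowers every reacting partial pressure. With Δn_gas = 1 − 2 = -1, Q moves away from K toward the side with fewer gas moles, so the system shifts toward the side with more gas moles — to the left.
The net shift is to the left. C is a product, so its amount decreases.

decreases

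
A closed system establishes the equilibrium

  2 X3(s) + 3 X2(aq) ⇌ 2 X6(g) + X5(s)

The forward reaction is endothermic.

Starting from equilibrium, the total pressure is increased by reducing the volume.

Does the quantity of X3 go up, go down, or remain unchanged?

increases

Gas moles: reactants 0, products 2 (Δn_gas = +2). Compression shifts the system toward the side with fewer moles of gas — to the left.
The net shift is to the left. X3 is a reactant, so its amount increases.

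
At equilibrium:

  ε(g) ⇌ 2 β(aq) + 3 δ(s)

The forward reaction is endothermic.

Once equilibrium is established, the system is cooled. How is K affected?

decreases

K depends on temperature via the van 't Hoff relation. The forward reaction is endothermic, so lowering T decreases K.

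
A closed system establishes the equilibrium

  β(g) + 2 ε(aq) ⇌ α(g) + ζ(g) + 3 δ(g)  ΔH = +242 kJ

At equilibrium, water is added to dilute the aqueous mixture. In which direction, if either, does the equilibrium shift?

Dilution lowers every aqueous concentration by the same factor. Δn_aq = 0 − 2 = -2, so the system shifts toward the side with more dissolved moles — to the left.

left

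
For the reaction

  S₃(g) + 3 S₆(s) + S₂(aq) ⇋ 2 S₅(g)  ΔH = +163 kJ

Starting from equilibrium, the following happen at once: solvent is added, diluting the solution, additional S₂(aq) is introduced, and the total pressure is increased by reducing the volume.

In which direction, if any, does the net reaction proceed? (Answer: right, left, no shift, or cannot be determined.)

Dilution lowers every aqueous concentration by the same factor. Δn_aq = 0 − 1 = -1, so the system shifts toward the side with more dissolved moles — to the left.
Adding S₂ (aq), a reactant, drives the reaction to the right.
Gas moles: reactants 1, products 2 (Δn_gas = +1). Compression shifts the system toward the side with fewer moles of gas — to the left.
The individual effects push in opposite directions; without quantitative information the net direction cannot be determined.

cannot be determined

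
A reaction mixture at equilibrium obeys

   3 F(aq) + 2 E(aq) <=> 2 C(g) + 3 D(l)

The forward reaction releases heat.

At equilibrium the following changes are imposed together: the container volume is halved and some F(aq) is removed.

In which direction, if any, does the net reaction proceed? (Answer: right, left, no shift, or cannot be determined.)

Gas moles: reactants 0, products 2 (Δn_gas = +2). Compression shifts the system toward the side with fewer moles of gas — to the left.
Removing F (aq), a reactant, drives the reaction to the left.
All effects act in the same direction — net shift to the left.

left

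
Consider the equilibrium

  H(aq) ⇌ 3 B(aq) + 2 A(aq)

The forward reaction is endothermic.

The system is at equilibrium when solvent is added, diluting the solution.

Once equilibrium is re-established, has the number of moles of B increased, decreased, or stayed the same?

Dilution lowers every aqueous concentration by the same factor. Δn_aq = 5 − 1 = +4, so the system shifts toward the side with more dissolved moles — to the right.
The net shift is to the right. B is a product, so its amount increases.

increases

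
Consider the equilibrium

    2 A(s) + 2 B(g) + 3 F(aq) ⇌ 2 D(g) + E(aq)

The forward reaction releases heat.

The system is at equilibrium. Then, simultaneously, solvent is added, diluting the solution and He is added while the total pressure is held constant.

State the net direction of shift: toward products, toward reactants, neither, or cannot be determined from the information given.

left

Dilution lowers every aqueous concentration by the same factor. Δn_aq = 1 − 3 = -2, so the system shifts toward the side with more dissolved moles — to the left.
Adding inert gas at constant total pressure expands the volume, scaling every reacting partial pressure by the same factor. Δn_gas = 2 − 2 = 0, so Q is unchanged — no shift.
Only the nonzero effect(s) matter; the net shift is to the left.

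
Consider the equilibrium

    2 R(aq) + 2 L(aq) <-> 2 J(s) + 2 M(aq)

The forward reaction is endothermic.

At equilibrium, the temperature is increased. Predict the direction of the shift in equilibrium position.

right

The forward reaction is endothermic. Raising T favours the endothermic direction — shift to the right.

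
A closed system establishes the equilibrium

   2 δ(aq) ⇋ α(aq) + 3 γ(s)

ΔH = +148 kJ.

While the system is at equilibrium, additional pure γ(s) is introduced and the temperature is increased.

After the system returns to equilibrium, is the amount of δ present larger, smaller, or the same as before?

decreases

γ is a pure solid; its activity is 1 regardless of amount, so Q is unaffected — no shift from this change.
The forward reaction is endothermic. Raising T favours the endothermic direction — shift to the right.
The net shift is to the right. δ is a reactant, so its amount decreases.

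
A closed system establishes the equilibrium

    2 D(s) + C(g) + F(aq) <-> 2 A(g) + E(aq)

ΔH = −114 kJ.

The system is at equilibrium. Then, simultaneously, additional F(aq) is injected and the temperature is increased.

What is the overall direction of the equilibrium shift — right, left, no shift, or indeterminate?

Adding F (aq), a reactant, drives the reaction to the right.
The forward reaction is exothermic. Raising T favours the endothermic direction — shift to the left.
The individual effects push in opposite directions; without quantitative information the net direction cannot be determined.

cannot be determined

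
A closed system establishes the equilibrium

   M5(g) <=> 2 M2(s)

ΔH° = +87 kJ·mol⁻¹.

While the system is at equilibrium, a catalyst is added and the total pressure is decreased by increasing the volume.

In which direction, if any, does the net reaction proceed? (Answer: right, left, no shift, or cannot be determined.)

A catalyst speeds both forward and reverse rates equally; it changes neither Q nor K — no shift from this change.
Gas moles: reactants 1, products 0 (Δn_gas = -1). Expansion shifts the system toward the side with more moles of gas — to the left.
Only the nonzero effect(s) matter; the net shift is to the left.

left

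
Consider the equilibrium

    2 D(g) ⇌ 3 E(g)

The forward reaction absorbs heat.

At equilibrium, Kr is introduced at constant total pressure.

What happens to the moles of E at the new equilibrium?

increases

Adding inert gas at constant total pressure expands the volume and lowers every reacting partial pressure. With Δn_gas = 3 − 2 = +1, Q moves away from K toward the side with fewer gas moles, so the system shifts toward the side with more gas moles — to the right.
The net shift is to the right. E is a product, so its amount increases.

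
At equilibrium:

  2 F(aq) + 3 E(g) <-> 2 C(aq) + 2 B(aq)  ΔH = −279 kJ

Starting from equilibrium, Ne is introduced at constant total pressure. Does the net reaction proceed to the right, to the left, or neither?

Adding inert gas at constant total pressure expands the volume and lowers every reacting partial pressure. With Δn_gas = 0 − 3 = -3, Q moves away from K toward the side with fewer gas moles, so the system shifts toward the side with more gas moles — to the left.

left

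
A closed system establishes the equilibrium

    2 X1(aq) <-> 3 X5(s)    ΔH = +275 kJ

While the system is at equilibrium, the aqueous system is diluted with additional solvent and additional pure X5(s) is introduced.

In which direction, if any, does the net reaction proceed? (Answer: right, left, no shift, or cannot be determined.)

Dilution lowers every aqueous concentration by the same factor. Δn_aq = 0 − 2 = -2, so the system shifts toward the side with more dissolved moles — to the left.
X5 is a pure solid; its activity is 1 regardless of amount, so Q is unaffected — no shift from this change.
Only the nonzero effect(s) matter; the net shift is to the left.

left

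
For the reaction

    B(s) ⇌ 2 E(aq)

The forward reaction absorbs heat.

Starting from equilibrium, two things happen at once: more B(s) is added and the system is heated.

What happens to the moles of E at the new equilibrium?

B is a pure solid; its activity is 1 regardless of amount, so Q is unaffected — no shift from this change.
The forward reaction is endothermic. Raising T favours the endothermic direction — shift to the right.
The net shift is to the right. E is a product, so its amount increases.

increases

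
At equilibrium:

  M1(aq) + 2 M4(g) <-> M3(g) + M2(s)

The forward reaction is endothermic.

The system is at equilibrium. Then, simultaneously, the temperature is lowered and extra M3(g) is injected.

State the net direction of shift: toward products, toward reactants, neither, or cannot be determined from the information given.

The forward reaction is endothermic. Lowering T favours the exothermic direction — shift to the left.
Adding M3 (g), a product, drives the reaction to the left.
All effects act in the same direction — net shift to the left.

left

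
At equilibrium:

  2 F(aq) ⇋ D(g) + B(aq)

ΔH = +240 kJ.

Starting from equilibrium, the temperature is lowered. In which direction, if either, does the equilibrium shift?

left

The forward reaction is endothermic. Lowering T favours the exothermic direction — shift to the left.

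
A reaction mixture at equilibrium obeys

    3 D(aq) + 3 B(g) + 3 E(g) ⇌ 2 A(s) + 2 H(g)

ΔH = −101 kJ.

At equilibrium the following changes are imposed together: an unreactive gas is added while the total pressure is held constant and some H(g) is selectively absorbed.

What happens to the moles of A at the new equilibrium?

Adding inert gas at constant total pressure expands the volume and lowers every reacting partial pressure. With Δn_gas = 2 − 6 = -4, Q moves away from K toward the side with fewer gas moles, so the system shifts toward the side with more gas moles — to the left.
Removing H (g), a product, drives the reaction to the right.
The two effects oppose each other, so the net shift — and hence the change in A — cannot be determined from the given information.

cannot be determined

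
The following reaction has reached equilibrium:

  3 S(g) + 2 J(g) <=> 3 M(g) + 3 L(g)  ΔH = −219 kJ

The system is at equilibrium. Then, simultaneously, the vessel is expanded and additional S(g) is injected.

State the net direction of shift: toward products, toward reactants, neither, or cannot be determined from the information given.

Gas moles: reactants 5, products 6 (Δn_gas = +1). Expansion shifts the system toward the side with more moles of gas — to the right.
Adding S (g), a reactant, drives the reaction to the right.
All effects act in the same direction — net shift to the right.

right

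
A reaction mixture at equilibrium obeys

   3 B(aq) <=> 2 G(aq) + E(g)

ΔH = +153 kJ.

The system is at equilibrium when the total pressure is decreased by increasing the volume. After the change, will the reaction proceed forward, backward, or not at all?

Gas moles: reactants 0, products 1 (Δn_gas = +1). Expansion shifts the system toward the side with more moles of gas — to the right.

right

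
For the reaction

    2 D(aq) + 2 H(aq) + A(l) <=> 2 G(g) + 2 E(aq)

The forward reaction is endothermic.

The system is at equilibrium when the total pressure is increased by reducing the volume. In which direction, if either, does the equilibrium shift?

left

Gas moles: reactants 0, products 2 (Δn_gas = +2). Compression shifts the system toward the side with fewer moles of gas — to the left.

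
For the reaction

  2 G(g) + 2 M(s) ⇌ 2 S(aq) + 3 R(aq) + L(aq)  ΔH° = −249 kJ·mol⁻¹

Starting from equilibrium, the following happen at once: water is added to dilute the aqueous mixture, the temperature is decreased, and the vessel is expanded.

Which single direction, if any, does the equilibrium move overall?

Dilution lowers every aqueous concentration by the same factor. Δn_aq = 6 − 0 = +6, so the system shifts toward the side with more dissolved moles — to the right.
The forward reaction is exothermic. Lowering T favours the exothermic direction — shift to the right.
Gas moles: reactants 2, products 0 (Δn_gas = -2). Expansion shifts the system toward the side with more moles of gas — to the left.
The individual effects push in opposite directions; without quantitative information the net direction cannot be determined.

cannot be determined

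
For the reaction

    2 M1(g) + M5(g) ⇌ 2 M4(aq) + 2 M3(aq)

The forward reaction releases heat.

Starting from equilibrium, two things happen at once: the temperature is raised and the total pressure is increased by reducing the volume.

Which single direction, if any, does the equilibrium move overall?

The forward reaction is exothermic. Raising T favours the endothermic direction — shift to the left.
Gas moles: reactants 3, products 0 (Δn_gas = -3). Compression shifts the system toward the side with fewer moles of gas — to the right.
The individual effects push in opposite directions; without quantitative information the net direction cannot be determined.

cannot be determined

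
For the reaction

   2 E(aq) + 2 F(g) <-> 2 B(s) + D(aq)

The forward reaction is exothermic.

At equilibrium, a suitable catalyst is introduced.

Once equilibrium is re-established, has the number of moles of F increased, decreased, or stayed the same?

unchanged

A catalyst speeds both forward and reverse rates equally; it changes neither Q nor K — no shift from this change.
No net shift occurs, so the amount of F is unchanged.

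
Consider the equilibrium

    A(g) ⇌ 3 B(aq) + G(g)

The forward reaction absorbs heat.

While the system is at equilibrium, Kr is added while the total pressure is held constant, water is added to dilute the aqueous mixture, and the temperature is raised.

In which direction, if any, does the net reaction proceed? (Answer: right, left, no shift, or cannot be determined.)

Adding inert gas at constant total pressure expands the volume, scaling every reacting partial pressure by the same factor. Δn_gas = 1 − 1 = 0, so Q is unchanged — no shift.
Dilution lowers every aqueous concentration by the same factor. Δn_aq = 3 − 0 = +3, so the system shifts toward the side with more dissolved moles — to the right.
The forward reaction is endothermic. Raising T favours the endothermic direction — shift to the right.
Only the nonzero effect(s) matter; the net shift is to the right.

right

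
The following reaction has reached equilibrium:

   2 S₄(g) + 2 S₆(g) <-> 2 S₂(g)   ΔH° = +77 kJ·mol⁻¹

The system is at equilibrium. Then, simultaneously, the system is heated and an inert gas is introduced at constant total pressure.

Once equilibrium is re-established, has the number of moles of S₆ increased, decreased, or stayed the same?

cannot be determined

The forward reaction is endothermic. Raising T favours the endothermic direction — shift to the right.
Adding inert gas at constant total pressure expands the volume and lowers every reacting partial pressure. With Δn_gas = 2 − 4 = -2, Q moves away from K toward the side with fewer gas moles, so the system shifts toward the side with more gas moles — to the left.
The two effects oppose each other, so the net shift — and hence the change in S₆ — cannot be determined from the given information.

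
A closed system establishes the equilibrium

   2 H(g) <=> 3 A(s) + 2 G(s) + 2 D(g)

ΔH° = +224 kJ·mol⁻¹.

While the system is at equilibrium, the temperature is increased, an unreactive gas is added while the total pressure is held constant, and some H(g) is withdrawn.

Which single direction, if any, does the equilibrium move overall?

cannot be determined

The forward reaction is endothermic. Raising T favours the endothermic direction — shift to the right.
Adding inert gas at constant total pressure expands the volume, scaling every reacting partial pressure by the same factor. Δn_gas = 2 − 2 = 0, so Q is unchanged — no shift.
Removing H (g), a reactant, drives the reaction to the left.
The individual effects push in opposite directions; without quantitative information the net direction cannot be determined.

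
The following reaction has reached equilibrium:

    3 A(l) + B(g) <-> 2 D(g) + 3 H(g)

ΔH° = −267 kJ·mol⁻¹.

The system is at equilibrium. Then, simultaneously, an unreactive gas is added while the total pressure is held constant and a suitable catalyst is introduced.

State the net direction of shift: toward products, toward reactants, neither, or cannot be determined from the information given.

right

Adding inert gas at constant total pressure expands the volume and lowers every reacting partial pressure. With Δn_gas = 5 − 1 = +4, Q moves away from K toward the side with fewer gas moles, so the system shifts toward the side with more gas moles — to the right.
A catalyst speeds both forward and reverse rates equally; it changes neither Q nor K — no shift from this change.
Only the nonzero effect(s) matter; the net shift is to the right.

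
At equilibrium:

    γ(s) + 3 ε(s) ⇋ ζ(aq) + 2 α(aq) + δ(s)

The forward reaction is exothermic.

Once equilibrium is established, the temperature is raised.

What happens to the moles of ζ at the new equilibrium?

decreases

The forward reaction is exothermic. Raising T favours the endothermic direction — shift to the left.
The net shift is to the left. ζ is a product, so its amount decreases.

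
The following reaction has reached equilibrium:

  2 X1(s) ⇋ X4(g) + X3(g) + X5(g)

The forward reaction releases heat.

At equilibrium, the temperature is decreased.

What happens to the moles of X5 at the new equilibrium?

The forward reaction is exothermic. Lowering T favours the exothermic direction — shift to the right.
The net shift is to the right. X5 is a product, so its amount increases.

increases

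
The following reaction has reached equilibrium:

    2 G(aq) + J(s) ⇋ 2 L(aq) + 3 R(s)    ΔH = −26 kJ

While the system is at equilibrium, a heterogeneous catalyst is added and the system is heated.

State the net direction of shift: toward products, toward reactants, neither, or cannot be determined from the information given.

left

A catalyst speeds both forward and reverse rates equally; it changes neither Q nor K — no shift from this change.
The forward reaction is exothermic. Raising T favours the endothermic direction — shift to the left.
Only the nonzero effect(s) matter; the net shift is to the left.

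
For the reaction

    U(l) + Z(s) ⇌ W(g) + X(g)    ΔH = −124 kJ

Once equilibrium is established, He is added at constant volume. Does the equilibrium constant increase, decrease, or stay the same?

unchanged

The equilibrium constant depends only on temperature. This perturbation changes neither the position of equilibrium nor K.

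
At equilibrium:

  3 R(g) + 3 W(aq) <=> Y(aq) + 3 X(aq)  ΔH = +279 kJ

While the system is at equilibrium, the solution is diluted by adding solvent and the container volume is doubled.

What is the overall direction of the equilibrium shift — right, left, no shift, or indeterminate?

cannot be determined

Dilution lowers every aqueous concentration by the same factor. Δn_aq = 4 − 3 = +1, so the system shifts toward the side with more dissolved moles — to the right.
Gas moles: reactants 3, products 0 (Δn_gas = -3). Expansion shifts the system toward the side with more moles of gas — to the left.
The individual effects push in opposite directions; without quantitative information the net direction cannot be determined.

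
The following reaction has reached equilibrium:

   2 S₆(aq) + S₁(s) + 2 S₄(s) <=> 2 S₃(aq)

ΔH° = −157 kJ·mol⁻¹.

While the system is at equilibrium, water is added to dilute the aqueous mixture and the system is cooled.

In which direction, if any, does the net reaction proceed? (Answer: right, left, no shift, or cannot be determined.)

right

Dilution scales every aqueous concentration by the same factor. Δn_aq = 2 − 2 = 0, so Q is unchanged — no shift.
The forward reaction is exothermic. Lowering T favours the exothermic direction — shift to the right.
Only the nonzero effect(s) matter; the net shift is to the right.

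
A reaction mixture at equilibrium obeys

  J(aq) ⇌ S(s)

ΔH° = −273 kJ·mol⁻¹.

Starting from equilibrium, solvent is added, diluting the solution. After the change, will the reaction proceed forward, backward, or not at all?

Dilution lowers every aqueous concentration by the same factor. Δn_aq = 0 − 1 = -1, so the system shifts toward the side with more dissolved moles — to the left.

left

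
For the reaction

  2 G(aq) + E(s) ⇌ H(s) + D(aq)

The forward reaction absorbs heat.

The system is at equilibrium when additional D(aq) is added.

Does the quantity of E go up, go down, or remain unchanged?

increases

Adding D (aq), a product, drives the reaction to the left.
The net shift is to the left. E is a reactant, so its amount increases.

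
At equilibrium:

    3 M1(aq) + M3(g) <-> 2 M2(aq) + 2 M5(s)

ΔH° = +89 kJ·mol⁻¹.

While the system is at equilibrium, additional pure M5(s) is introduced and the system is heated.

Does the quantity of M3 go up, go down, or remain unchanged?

decreases

M5 is a pure solid; its activity is 1 regardless of amount, so Q is unaffected — no shift from this change.
The forward reaction is endothermic. Raising T favours the endothermic direction — shift to the right.
The net shift is to the right. M3 is a reactant, so its amount decreases.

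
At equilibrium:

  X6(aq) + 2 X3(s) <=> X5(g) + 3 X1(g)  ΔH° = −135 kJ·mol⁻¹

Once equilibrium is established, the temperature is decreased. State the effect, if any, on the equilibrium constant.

increases

K depends on temperature via the van 't Hoff relation. The forward reaction is exothermic, so lowering T increases K.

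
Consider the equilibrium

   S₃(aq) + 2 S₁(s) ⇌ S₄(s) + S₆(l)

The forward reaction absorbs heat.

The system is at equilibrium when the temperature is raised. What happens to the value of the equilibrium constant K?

K depends on temperature via the van 't Hoff relation. The forward reaction is endothermic, so raising T increases K.

increases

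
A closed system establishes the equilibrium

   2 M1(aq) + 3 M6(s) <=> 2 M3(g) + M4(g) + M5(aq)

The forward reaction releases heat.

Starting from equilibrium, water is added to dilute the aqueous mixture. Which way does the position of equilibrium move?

Dilution lowers every aqueous concentration by the same factor. Δn_aq = 1 − 2 = -1, so the system shifts toward the side with more dissolved moles — to the left.

left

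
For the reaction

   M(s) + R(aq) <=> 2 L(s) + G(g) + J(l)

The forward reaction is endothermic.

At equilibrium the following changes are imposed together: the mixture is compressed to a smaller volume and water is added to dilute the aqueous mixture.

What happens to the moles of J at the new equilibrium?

Gas moles: reactants 0, products 1 (Δn_gas = +1). Compression shifts the system toward the side with fewer moles of gas — to the left.
Dilution lowers every aqueous concentration by the same factor. Δn_aq = 0 − 1 = -1, so the system shifts toward the side with more dissolved moles — to the left.
The net shift is to the left. J is a product, so its amount decreases.

decreases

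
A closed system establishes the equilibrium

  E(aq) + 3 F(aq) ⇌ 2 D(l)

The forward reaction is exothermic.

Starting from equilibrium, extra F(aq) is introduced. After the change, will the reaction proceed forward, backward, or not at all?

Adding F (aq), a reactant, drives the reaction to the right.

right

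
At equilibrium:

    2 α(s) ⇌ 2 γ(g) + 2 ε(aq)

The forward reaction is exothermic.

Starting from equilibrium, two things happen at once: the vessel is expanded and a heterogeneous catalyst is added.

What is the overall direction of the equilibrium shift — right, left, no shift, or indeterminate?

right

Gas moles: reactants 0, products 2 (Δn_gas = +2). Expansion shifts the system toward the side with more moles of gas — to the right.
A catalyst speeds both forward and reverse rates equally; it changes neither Q nor K — no shift from this change.
Only the nonzero effect(s) matter; the net shift is to the right.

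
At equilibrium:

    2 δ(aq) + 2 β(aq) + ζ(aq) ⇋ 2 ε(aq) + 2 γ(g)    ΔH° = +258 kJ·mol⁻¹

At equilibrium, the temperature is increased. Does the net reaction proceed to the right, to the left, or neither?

The forward reaction is endothermic. Raising T favours the endothermic direction — shift to the right.

right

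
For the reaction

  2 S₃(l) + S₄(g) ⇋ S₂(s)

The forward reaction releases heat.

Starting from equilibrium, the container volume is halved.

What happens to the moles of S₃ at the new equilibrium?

Gas moles: reactants 1, products 0 (Δn_gas = -1). Compression shifts the system toward the side with fewer moles of gas — to the right.
The net shift is to the right. S₃ is a reactant, so its amount decreases.

decreases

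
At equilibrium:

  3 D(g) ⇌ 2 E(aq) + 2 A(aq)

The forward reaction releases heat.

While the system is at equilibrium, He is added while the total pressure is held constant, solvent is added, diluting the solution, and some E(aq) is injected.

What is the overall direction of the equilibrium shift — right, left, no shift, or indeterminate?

Adding inert gas at constant total pressure expands the volume and lowers every reacting partial pressure. With Δn_gas = 0 − 3 = -3, Q moves away from K toward the side with fewer gas moles, so the system shifts toward the side with more gas moles — to the left.
Dilution lowers every aqueous concentration by the same factor. Δn_aq = 4 − 0 = +4, so the system shifts toward the side with more dissolved moles — to the right.
Adding E (aq), a product, drives the reaction to the left.
The individual effects push in opposite directions; without quantitative information the net direction cannot be determined.

cannot be determined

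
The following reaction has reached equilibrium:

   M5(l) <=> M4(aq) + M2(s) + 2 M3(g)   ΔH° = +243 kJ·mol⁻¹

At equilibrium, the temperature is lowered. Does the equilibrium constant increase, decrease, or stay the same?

decreases

K depends on temperature via the van 't Hoff relation. The forward reaction is endothermic, so lowering T decreases K.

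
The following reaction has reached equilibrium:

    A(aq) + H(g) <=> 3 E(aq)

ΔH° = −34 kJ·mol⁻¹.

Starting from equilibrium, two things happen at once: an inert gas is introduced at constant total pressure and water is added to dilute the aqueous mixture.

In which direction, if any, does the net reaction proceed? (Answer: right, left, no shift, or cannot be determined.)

cannot be determined

Adding inert gas at constant total pressure expands the volume and lowers every reacting partial pressure. With Δn_gas = 0 − 1 = -1, Q moves away from K toward the side with fewer gas moles, so the system shifts toward the side with more gas moles — to the left.
Dilution lowers every aqueous concentration by the same factor. Δn_aq = 3 − 1 = +2, so the system shifts toward the side with more dissolved moles — to the right.
The individual effects push in opposite directions; without quantitative information the net direction cannot be determined.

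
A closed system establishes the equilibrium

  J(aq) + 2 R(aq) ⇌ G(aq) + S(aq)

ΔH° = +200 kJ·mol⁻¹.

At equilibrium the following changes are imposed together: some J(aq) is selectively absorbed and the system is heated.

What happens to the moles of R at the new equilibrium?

Removing J (aq), a reactant, drives the reaction to the left.
The forward reaction is endothermic. Raising T favours the endothermic direction — shift to the right.
The two effects oppose each other, so the net shift — and hence the change in R — cannot be determined from the given information.

cannot be determined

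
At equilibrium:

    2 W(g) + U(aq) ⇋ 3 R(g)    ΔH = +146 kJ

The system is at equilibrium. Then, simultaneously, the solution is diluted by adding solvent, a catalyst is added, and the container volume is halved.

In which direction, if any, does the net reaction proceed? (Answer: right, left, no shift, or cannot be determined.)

Dilution lowers every aqueous concentration by the same factor. Δn_aq = 0 − 1 = -1, so the system shifts toward the side with more dissolved moles — to the left.
A catalyst speeds both forward and reverse rates equally; it changes neither Q nor K — no shift from this change.
Gas moles: reactants 2, products 3 (Δn_gas = +1). Compression shifts the system toward the side with fewer moles of gas — to the left.
Only the nonzero effect(s) matter; the net shift is to the left.

left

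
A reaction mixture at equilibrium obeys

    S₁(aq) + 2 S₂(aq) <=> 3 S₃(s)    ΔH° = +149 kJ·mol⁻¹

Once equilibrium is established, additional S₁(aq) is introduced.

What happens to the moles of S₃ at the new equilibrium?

increases

Adding S₁ (aq), a reactant, drives the reaction to the right.
The net shift is to the right. S₃ is a product, so its amount increases.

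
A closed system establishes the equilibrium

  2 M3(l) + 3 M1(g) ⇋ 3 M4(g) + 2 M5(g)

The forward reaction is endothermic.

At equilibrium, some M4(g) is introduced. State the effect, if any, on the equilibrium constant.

unchanged

The equilibrium constant depends only on temperature. This perturbation may move the position of equilibrium, but since T is unchanged, K itself is unchanged.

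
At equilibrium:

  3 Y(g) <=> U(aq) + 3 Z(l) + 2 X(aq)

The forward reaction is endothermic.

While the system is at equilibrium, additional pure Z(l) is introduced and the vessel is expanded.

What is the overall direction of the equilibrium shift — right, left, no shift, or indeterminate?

Z is a pure liquid; its activity is 1 regardless of amount, so Q is unaffected — no shift from this change.
Gas moles: reactants 3, products 0 (Δn_gas = -3). Expansion shifts the system toward the side with more moles of gas — to the left.
Only the nonzero effect(s) matter; the net shift is to the left.

left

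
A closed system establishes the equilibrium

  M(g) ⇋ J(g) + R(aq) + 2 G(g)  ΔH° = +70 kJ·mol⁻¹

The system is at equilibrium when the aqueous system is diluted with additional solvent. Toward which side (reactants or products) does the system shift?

Dilution lowers every aqueous concentration by the same factor. Δn_aq = 1 − 0 = +1, so the system shifts toward the side with more dissolved moles — to the right.

right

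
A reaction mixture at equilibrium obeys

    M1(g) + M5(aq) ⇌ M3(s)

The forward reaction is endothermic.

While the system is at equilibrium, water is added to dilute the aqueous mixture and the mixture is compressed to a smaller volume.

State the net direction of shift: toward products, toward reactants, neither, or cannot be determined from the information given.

cannot be determined

Dilution lowers every aqueous concentration by the same factor. Δn_aq = 0 − 1 = -1, so the system shifts toward the side with more dissolved moles — to the left.
Gas moles: reactants 1, products 0 (Δn_gas = -1). Compression shifts the system toward the side with fewer moles of gas — to the right.
The individual effects push in opposite directions; without quantitative information the net direction cannot be determined.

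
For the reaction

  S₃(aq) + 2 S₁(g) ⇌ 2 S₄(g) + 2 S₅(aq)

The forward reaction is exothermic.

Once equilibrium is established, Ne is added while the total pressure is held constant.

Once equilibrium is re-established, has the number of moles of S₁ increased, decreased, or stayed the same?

unchanged

Adding inert gas at constant total pressure expands the volume, scaling every reacting partial pressure by the same factor. Δn_gas = 2 − 2 = 0, so Q is unchanged — no shift.
No net shift occurs, so the amount of S₁ is unchanged.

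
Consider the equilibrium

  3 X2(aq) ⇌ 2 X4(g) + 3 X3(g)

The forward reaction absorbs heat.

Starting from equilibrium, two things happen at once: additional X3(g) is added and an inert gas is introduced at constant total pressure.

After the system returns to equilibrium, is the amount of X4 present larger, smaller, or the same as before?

Adding X3 (g), a product, drives the reaction to the left.
Adding inert gas at constant total pressure expands the volume and lowers every reacting partial pressure. With Δn_gas = 5 − 0 = +5, Q moves away from K toward the side with fewer gas moles, so the system shifts toward the side with more gas moles — to the right.
The two effects oppose each other, so the net shift — and hence the change in X4 — cannot be determined from the given information.

cannot be determined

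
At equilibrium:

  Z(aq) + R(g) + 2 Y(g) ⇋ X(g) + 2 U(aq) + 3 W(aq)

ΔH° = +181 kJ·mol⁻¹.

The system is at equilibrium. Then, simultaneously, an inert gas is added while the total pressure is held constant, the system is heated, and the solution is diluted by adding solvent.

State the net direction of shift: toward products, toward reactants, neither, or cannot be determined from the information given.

Adding inert gas at constant total pressure expands the volume and lowers every reacting partial pressure. With Δn_gas = 1 − 3 = -2, Q moves away from K toward the side with fewer gas moles, so the system shifts toward the side with more gas moles — to the left.
The forward reaction is endothermic. Raising T favours the endothermic direction — shift to the right.
Dilution lowers every aqueous concentration by the same factor. Δn_aq = 5 − 1 = +4, so the system shifts toward the side with more dissolved moles — to the right.
The individual effects push in opposite directions; without quantitative information the net direction cannot be determined.

cannot be determined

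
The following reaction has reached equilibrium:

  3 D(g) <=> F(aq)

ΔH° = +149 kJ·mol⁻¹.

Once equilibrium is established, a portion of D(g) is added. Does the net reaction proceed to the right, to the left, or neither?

Adding D (g), a reactant, drives the reaction to the right.

right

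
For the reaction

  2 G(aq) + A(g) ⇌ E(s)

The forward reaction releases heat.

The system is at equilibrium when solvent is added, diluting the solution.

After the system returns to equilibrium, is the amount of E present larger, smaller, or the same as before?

Dilution lowers every aqueous concentration by the same factor. Δn_aq = 0 − 2 = -2, so the system shifts toward the side with more dissolved moles — to the left.
The net shift is to the left. E is a product, so its amount decreases.

decreases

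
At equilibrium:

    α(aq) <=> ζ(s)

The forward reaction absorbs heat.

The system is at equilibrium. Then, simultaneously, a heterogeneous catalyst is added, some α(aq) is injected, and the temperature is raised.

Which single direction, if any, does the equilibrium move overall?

right

A catalyst speeds both forward and reverse rates equally; it changes neither Q nor K — no shift from this change.
Adding α (aq), a reactant, drives the reaction to the right.
The forward reaction is endothermic. Raising T favours the endothermic direction — shift to the right.
Only the nonzero effect(s) matter; the net shift is to the right.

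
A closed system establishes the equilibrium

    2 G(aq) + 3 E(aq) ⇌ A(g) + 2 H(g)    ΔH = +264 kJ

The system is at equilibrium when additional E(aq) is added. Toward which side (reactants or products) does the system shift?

right

Adding E (aq), a reactant, drives the reaction to the right.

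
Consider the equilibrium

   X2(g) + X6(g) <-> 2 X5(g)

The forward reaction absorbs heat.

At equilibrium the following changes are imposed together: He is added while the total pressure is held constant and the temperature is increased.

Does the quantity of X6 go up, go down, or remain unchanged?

Adding inert gas at constant total pressure expands the volume, scaling every reacting partial pressure by the same factor. Δn_gas = 2 − 2 = 0, so Q is unchanged — no shift.
The forward reaction is endothermic. Raising T favours the endothermic direction — shift to the right.
The net shift is to the right. X6 is a reactant, so its amount decreases.

decreases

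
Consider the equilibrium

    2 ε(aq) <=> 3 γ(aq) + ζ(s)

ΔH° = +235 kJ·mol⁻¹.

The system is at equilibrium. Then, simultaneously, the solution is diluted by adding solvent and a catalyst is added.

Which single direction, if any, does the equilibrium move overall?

right

Dilution lowers every aqueous concentration by the same factor. Δn_aq = 3 − 2 = +1, so the system shifts toward the side with more dissolved moles — to the right.
A catalyst speeds both forward and reverse rates equally; it changes neither Q nor K — no shift from this change.
Only the nonzero effect(s) matter; the net shift is to the right.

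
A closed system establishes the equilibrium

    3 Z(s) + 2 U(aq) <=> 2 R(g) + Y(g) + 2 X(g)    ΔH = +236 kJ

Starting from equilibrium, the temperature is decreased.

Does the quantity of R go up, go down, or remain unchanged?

The forward reaction is endothermic. Lowering T favours the exothermic direction — shift to the left.
The net shift is to the left. R is a product, so its amount decreases.

decreases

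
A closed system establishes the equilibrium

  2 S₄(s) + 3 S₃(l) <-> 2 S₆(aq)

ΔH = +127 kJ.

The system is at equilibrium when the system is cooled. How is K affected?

decreases

K depends on temperature via the van 't Hoff relation. The forward reaction is endothermic, so lowering T decreases K.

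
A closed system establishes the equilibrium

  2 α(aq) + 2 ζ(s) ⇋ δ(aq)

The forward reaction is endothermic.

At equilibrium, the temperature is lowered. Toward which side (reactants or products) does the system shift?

left

The forward reaction is endothermic. Lowering T favours the exothermic direction — shift to the left.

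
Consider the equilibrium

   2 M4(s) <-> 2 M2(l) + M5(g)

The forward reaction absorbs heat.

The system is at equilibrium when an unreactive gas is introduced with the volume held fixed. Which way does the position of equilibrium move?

no shift

At constant volume, adding an inert gas leaves every reacting species' partial pressure unchanged, so Q is unchanged — no shift from this change.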